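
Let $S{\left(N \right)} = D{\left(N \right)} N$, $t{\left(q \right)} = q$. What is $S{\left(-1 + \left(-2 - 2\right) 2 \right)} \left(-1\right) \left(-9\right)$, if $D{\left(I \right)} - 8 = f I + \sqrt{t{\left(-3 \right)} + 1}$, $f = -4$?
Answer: $-3564 - 81 i \sqrt{2} \approx -3564.0 - 114.55 i$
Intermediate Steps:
$D{\left(I \right)} = 8 - 4 I + i \sqrt{2}$ ($D{\left(I \right)} = 8 - \left(- \sqrt{-3 + 1} + 4 I\right) = 8 - \left(4 I - i \sqrt{2}\right) = 8 - 4 I + i \sqrt{2}$)
$S{\left(N \right)} = N \left(8 - 4 N + i \sqrt{2}\right)$ ($S{\left(N \right)} = \left(8 - 4 N + i \sqrt{2}\right) N = N \left(8 - 4 N + i \sqrt{2}\right)$)
$S{\left(-1 + \left(-2 - 2\right) 2 \right)} \left(-1\right) \left(-9\right) = \left(-1 + \left(-2 - 2\right) 2\right) \left(8 - 4 \left(-1 + \left(-2 - 2\right) 2\right) + i \sqrt{2}\right) \left(-1\right) \left(-9\right) = \left(-1 - 8\right) \left(8 - 4 \left(-1 - 8\right) + i \sqrt{2}\right) \left(-1\right) \left(-9\right) = - 9 \left(8 - -36 + i \sqrt{2}\right) \left(-1\right) \left(-9\right) = - 9 \left(8 + 36 + i \sqrt{2}\right) \left(-1\right) \left(-9\right) = - 9 \left(44 + i \sqrt{2}\right) \left(-1\right) \left(-9\right) = \left(-396 - 9 i \sqrt{2}\right) \left(-1\right) \left(-9\right) = \left(396 + 9 i \sqrt{2}\right) \left(-9\right) = -3564 - 81 i \sqrt{2}$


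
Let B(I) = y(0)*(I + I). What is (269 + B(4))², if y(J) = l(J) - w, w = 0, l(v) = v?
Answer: 72361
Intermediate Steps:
y(J) = J (y(J) = J - 1*0 = J + 0 = J)
B(I) = 0 (B(I) = 0*(I + I) = 0*(2*I) = 0)
(269 + B(4))² = (269 + 0)² = 269² = 72361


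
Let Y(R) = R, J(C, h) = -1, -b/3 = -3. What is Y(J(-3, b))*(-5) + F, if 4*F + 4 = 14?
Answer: 15/2 ≈ 7.5000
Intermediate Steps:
b = 9 (b = -3*(-3) = 9)
F = 5/2 (F = -1 + (1/4)*14 = -1 + 7/2 = 5/2 ≈ 2.5000)
Y(J(-3, b))*(-5) + F = -1*(-5) + 5/2 = 5 + 5/2 = 15/2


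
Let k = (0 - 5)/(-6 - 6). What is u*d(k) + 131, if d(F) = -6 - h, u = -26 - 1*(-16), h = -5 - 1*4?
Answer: 101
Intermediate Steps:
h = -9 (h = -5 - 4 = -9)
u = -10 (u = -26 + 16 = -10)
k = 5/12 (k = -5/(-12) = -5*(-1/12) = 5/12 ≈ 0.41667)
d(F) = 3 (d(F) = -6 - 1*(-9) = -6 + 9 = 3)
u*d(k) + 131 = -10*3 + 131 = -30 + 131 = 101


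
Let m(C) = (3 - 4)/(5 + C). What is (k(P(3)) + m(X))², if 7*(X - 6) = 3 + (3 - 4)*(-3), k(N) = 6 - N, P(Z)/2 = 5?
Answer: 114921/6889 ≈ 16.682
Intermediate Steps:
P(Z) = 10 (P(Z) = 2*5 = 10)
X = 48/7 (X = 6 + (3 + (3 - 4)*(-3))/7 = 6 + (3 - 1*(-3))/7 = 6 + (3 + 3)/7 = 6 + (⅐)*6 = 6 + 6/7 = 48/7 ≈ 6.8571)
m(C) = -1/(5 + C)
(k(P(3)) + m(X))² = ((6 - 1*10) - 1/(5 + 48/7))² = ((6 - 10) - 1/83/7)² = (-4 - 1*7/83)² = (-4 - 7/83)² = (-339/83)² = 114921/6889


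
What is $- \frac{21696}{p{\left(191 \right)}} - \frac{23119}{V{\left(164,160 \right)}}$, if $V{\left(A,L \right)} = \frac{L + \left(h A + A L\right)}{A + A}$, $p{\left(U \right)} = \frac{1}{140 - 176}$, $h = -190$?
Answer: $\frac{465676199}{595} \approx 7.8265 \cdot 10^{5}$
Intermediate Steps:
$p{\left(U \right)} = - \frac{1}{36}$ ($p{\left(U \right)} = \frac{1}{-36} = - \frac{1}{36}$)
$V{\left(A,L \right)} = \frac{L - 190 A + A L}{2 A}$ ($V{\left(A,L \right)} = \frac{L + \left(- 190 A + A L\right)}{A + A} = \frac{L - 190 A + A L}{2 A}$)
$- \frac{21696}{p{\left(191 \right)}} - \frac{23119}{V{\left(164,160 \right)}} = - \frac{21696}{- \frac{1}{36}} - \frac{23119}{\frac{1}{2} \cdot \frac{1}{164} \left(160 + 164 \left(-190 + 160\right)\right)} = \left(-21696\right) \left(-36\right) - \frac{23119}{\frac{1}{2} \cdot \frac{1}{164} \left(160 + 164 \left(-30\right)\right)} = 781056 - \frac{23119}{\frac{1}{2} \cdot \frac{1}{164} \left(160 - 4920\right)} = 781056 - \frac{23119}{\frac{1}{2} \cdot \frac{1}{164} \left(-4760\right)} = 781056 - \frac{23119}{- \frac{595}{41}} = 781056 - - \frac{947879}{595} = 781056 + \frac{947879}{595} = \frac{465676199}{595}$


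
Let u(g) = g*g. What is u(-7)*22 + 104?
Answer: 1182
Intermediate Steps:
u(g) = g²
u(-7)*22 + 104 = (-7)²*22 + 104 = 49*22 + 104 = 1078 + 104 = 1182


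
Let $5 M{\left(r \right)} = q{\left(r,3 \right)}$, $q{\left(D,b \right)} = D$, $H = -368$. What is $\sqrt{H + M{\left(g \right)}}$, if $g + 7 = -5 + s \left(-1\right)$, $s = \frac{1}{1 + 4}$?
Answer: $\frac{21 i \sqrt{21}}{5} \approx 19.247 i$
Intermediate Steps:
$s = \frac{1}{5} \approx 0.2$
$g = - \frac{61}{5}$ ($g = -7 + \left(-5 + \frac{1}{5} \left(-1\right)\right) = -7 - \frac{26}{5} = - \frac{61}{5} \approx -12.2$)
$M{\left(r \right)} = \frac{r}{5}$
$\sqrt{H + M{\left(g \right)}} = \sqrt{-368 + \frac{1}{5} \left(- \frac{61}{5}\right)} = \sqrt{-368 - \frac{61}{25}} = \sqrt{- \frac{9261}{25}} = \frac{21 i \sqrt{21}}{5}$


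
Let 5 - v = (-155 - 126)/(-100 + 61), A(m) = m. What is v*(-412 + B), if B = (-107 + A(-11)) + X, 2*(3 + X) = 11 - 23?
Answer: 46354/39 ≈ 1188.6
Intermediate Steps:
X = -9 (X = -3 + (11 - 23)/2 = -3 + (½)*(-12) = -3 - 6 = -9)
v = -86/39 (v = 5 - (-155 - 126)/(-100 + 61) = 5 - (-281)/(-39) = 5 - (-281)*(-1)/39 = 5 - 1*281/39 = 5 - 281/39 = -86/39 ≈ -2.2051)
B = -127 (B = (-107 - 11) - 9 = -118 - 9 = -127)
v*(-412 + B) = -86*(-412 - 127)/39 = -86/39*(-539) = 46354/39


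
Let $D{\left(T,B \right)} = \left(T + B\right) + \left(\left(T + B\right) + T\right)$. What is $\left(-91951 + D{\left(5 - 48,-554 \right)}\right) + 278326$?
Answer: $185138$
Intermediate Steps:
$D{\left(T,B \right)} = 2 B + 3 T$ ($D{\left(T,B \right)} = \left(B + T\right) + \left(\left(B + T\right) + T\right) = \left(B + T\right) + \left(B + 2 T\right) = 2 B + 3 T$)
$\left(-91951 + D{\left(5 - 48,-554 \right)}\right) + 278326 = \left(-91951 + \left(2 \left(-554\right) + 3 \left(5 - 48\right)\right)\right) + 278326 = \left(-91951 - \left(1108 - 3 \left(5 - 48\right)\right)\right) + 278326 = \left(-91951 + \left(-1108 + 3 \left(-43\right)\right)\right) + 278326 = \left(-91951 - 1237\right) + 278326 = -93188 + 278326 = 185138$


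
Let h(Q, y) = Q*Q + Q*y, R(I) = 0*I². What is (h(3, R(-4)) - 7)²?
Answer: 4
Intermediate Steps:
R(I) = 0
h(Q, y) = Q² + Q*y
(h(3, R(-4)) - 7)² = (3*(3 + 0) - 7)² = (3*3 - 7)² = (9 - 7)² = 2² = 4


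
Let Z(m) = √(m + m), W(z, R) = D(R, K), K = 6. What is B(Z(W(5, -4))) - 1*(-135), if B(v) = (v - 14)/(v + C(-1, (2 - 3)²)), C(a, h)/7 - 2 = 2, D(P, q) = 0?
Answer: 269/2 ≈ 134.50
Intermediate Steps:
W(z, R) = 0
C(a, h) = 28 (C(a, h) = 14 + 7*2 = 14 + 14 = 28)
Z(m) = √2*√m (Z(m) = √(2*m) = √2*√m)
B(v) = (-14 + v)/(28 + v) (B(v) = (v - 14)/(v + 28) = (-14 + v)/(28 + v))
B(Z(W(5, -4))) - 1*(-135) = (-14 + √2*√0)/(28 + √2*√0) - 1*(-135) = (-14 + √2*0)/(28 + √2*0) + 135 = (-14 + 0)/(28 + 0) + 135 = -14/28 + 135 = (1/28)*(-14) + 135 = -½ + 135 = 269/2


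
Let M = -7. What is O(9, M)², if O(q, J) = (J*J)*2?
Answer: 9604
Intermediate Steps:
O(q, J) = 2*J² (O(q, J) = J²*2 = 2*J²)
O(9, M)² = (2*(-7)²)² = (2*49)² = 98² = 9604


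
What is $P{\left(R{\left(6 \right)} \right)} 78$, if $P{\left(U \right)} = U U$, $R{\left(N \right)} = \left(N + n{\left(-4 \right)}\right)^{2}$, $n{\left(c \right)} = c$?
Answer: $1248$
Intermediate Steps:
$R{\left(N \right)} = \left(-4 + N\right)^{2}$ ($R{\left(N \right)} = \left(N - 4\right)^{2} = \left(-4 + N\right)^{2}$)
$P{\left(U \right)} = U^{2}$
$P{\left(R{\left(6 \right)} \right)} 78 = \left(\left(-4 + 6\right)^{2}\right)^{2} \cdot 78 = \left(2^{2}\right)^{2} \cdot 78 = 4^{2} \cdot 78 = 16 \cdot 78 = 1248$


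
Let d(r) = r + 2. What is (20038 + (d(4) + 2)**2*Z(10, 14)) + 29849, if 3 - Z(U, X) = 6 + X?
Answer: 48799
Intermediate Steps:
d(r) = 2 + r
Z(U, X) = -3 - X (Z(U, X) = 3 - (6 + X) = 3 + (-6 - X) = -3 - X)
(20038 + (d(4) + 2)**2*Z(10, 14)) + 29849 = (20038 + ((2 + 4) + 2)**2*(-3 - 1*14)) + 29849 = (20038 + (6 + 2)**2*(-3 - 14)) + 29849 = (20038 + 8**2*(-17)) + 29849 = (20038 + 64*(-17)) + 29849 = (20038 - 1088) + 29849 = 18950 + 29849 = 48799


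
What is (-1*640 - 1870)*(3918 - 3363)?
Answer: -1393050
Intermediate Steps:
(-1*640 - 1870)*(3918 - 3363) = (-640 - 1870)*555 = -2510*555 = -1393050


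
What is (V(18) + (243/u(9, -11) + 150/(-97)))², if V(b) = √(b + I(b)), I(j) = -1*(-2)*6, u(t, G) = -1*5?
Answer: 598567791/235225 - 48642*√30/485 ≈ 1995.3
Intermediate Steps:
u(t, G) = -5
I(j) = 12 (I(j) = 2*6 = 12)
V(b) = √(12 + b) (V(b) = √(b + 12) = √(12 + b))
(V(18) + (243/u(9, -11) + 150/(-97)))² = (√(12 + 18) + (243/(-5) + 150/(-97)))² = (√30 + (243*(-⅕) + 150*(-1/97)))² = (√30 + (-243/5 - 150/97))² = (√30 - 24321/485)² = (-24321/485 + √30)²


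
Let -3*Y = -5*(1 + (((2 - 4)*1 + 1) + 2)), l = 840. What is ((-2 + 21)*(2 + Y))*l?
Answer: 85120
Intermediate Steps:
Y = 10/3 (Y = -(-5)*(1 + (((2 - 4)*1 + 1) + 2))/3 = -(-5)*(1 + ((-2*1 + 1) + 2))/3 = -(-5)*(1 + ((-2 + 1) + 2))/3 = -(-5)*(1 + (-1 + 2))/3 = -(-5)*(1 + 1)/3 = -(-5)*2/3 = -⅓*(-10) = 10/3 ≈ 3.3333)
((-2 + 21)*(2 + Y))*l = ((-2 + 21)*(2 + 10/3))*840 = (19*(16/3))*840 = (304/3)*840 = 85120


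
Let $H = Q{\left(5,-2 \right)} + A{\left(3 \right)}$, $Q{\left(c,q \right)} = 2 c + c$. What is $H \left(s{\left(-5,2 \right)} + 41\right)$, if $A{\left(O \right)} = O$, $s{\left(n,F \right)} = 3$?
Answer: $792$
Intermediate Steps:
$Q{\left(c,q \right)} = 3 c$
$H = 18$ ($H = 3 \cdot 5 + 3 = 15 + 3 = 18$)
$H \left(s{\left(-5,2 \right)} + 41\right) = 18 \left(3 + 41\right) = 18 \cdot 44 = 792$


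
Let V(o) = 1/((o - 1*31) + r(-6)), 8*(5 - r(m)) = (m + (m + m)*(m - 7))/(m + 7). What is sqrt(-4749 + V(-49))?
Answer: I*sqrt(26713185)/75 ≈ 68.913*I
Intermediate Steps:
r(m) = 5 - (m + 2*m*(-7 + m))/(8*(7 + m)) (r(m) = 5 - (m + (m + m)*(m - 7))/(8*(m + 7)) = 5 - (m + (2*m)*(-7 + m))/(8*(7 + m)) = 5 - (m + 2*m*(-7 + m))/(8*(7 + m)))
V(o) = 1/(-179/4 + o) (V(o) = 1/((o - 1*31) + (280 - 2*(-6)**2 + 53*(-6))/(8*(7 - 6))) = 1/((o - 31) + (1/8)*(280 - 2*36 - 318)/1) = 1/((-31 + o) + (1/8)*1*(280 - 72 - 318)) = 1/((-31 + o) + (1/8)*1*(-110)) = 1/((-31 + o) - 55/4) = 1/(-179/4 + o))
sqrt(-4749 + V(-49)) = sqrt(-4749 + 4/(-179 + 4*(-49))) = sqrt(-4749 + 4/(-179 - 196)) = sqrt(-4749 + 4/(-375)) = sqrt(-4749 + 4*(-1/375)) = sqrt(-4749 - 4/375) = sqrt(-1780879/375) = I*sqrt(26713185)/75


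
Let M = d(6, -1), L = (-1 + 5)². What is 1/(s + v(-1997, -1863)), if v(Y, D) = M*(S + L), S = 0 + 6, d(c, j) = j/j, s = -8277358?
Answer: -1/8277336 ≈ -1.2081e-7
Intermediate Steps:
L = 16 (L = 4² = 16)
d(c, j) = 1
M = 1
S = 6
v(Y, D) = 22 (v(Y, D) = 1*(6 + 16) = 1*22 = 22)
1/(s + v(-1997, -1863)) = 1/(-8277358 + 22) = 1/(-8277336) = -1/8277336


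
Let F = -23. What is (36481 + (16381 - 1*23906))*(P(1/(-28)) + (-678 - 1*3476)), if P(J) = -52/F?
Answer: -2765008440/23 ≈ -1.2022e+8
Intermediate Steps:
P(J) = 52/23 (P(J) = -52/(-23) = -52*(-1/23) = 52/23)
(36481 + (16381 - 1*23906))*(P(1/(-28)) + (-678 - 1*3476)) = (36481 + (16381 - 1*23906))*(52/23 + (-678 - 1*3476)) = (36481 + (16381 - 23906))*(52/23 + (-678 - 3476)) = (36481 - 7525)*(52/23 - 4154) = 28956*(-95490/23) = -2765008440/23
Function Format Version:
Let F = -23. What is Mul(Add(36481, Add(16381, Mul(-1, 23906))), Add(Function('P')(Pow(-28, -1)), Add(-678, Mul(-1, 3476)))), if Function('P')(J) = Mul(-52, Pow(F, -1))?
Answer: Rational(-2765008440, 23) ≈ -1.2022e+8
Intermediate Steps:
Function('P')(J) = Rational(52, 23) (Function('P')(J) = Mul(-52, Pow(-23, -1)) = Mul(-52, Rational(-1, 23)) = Rational(52, 23))
Mul(Add(36481, Add(16381, Mul(-1, 23906))), Add(Function('P')(Pow(-28, -1)), Add(-678, Mul(-1, 3476)))) = Mul(Add(36481, Add(16381, Mul(-1, 23906))), Add(Rational(52, 23), Add(-678, Mul(-1, 3476)))) = Mul(Add(36481, Add(16381, -23906)), Add(Rational(52, 23), Add(-678, -3476))) = Mul(Add(36481, -7525), Add(Rational(52, 23), -4154)) = Mul(28956, Rational(-95490, 23)) = Rational(-2765008440, 23)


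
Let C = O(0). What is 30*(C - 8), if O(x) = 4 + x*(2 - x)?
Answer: -120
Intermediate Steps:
C = 4 (C = 4 - 1*0² + 2*0 = 4 - 1*0 + 0 = 4 + 0 + 0 = 4)
30*(C - 8) = 30*(4 - 8) = 30*(-4) = -120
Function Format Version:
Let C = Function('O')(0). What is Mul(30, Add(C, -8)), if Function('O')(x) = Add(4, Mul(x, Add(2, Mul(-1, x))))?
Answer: -120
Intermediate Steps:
C = 4 (C = Add(4, Mul(-1, Pow(0, 2)), Mul(2, 0)) = Add(4, Mul(-1, 0), 0) = Add(4, 0, 0) = 4)
Mul(30, Add(C, -8)) = Mul(30, Add(4, -8)) = Mul(30, -4) = -120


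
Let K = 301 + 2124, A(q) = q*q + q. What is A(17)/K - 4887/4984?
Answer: -10325871/12086200 ≈ -0.85435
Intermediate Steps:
A(q) = q + q² (A(q) = q² + q = q + q²)
K = 2425
A(17)/K - 4887/4984 = (17*(1 + 17))/2425 - 4887/4984 = (17*18)*(1/2425) - 4887*1/4984 = 306*(1/2425) - 4887/4984 = 306/2425 - 4887/4984 = -10325871/12086200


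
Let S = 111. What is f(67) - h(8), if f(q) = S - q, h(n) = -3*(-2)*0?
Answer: 44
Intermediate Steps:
h(n) = 0 (h(n) = 6*0 = 0)
f(q) = 111 - q
f(67) - h(8) = (111 - 1*67) - 1*0 = (111 - 67) + 0 = 44 + 0 = 44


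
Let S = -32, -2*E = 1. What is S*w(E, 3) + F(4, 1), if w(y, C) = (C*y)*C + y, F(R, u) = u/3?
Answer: 481/3 ≈ 160.33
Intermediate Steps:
E = -½ (E = -½*1 = -½ ≈ -0.50000)
F(R, u) = u/3 (F(R, u) = u*(⅓) = u/3)
w(y, C) = y + y*C² (w(y, C) = y*C² + y = y + y*C²)
S*w(E, 3) + F(4, 1) = -(-16)*(1 + 3²) + (⅓)*1 = -(-16)*(1 + 9) + ⅓ = -(-16)*10 + ⅓ = -32*(-5) + ⅓ = 160 + ⅓ = 481/3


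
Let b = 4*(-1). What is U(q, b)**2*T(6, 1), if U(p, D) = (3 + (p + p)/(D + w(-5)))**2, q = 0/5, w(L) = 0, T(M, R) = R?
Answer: 81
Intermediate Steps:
b = -4
q = 0 (q = 0*(1/5) = 0)
U(p, D) = (3 + 2*p/D)**2 (U(p, D) = (3 + (p + p)/(D + 0))**2 = (3 + (2*p)/D)**2 = (3 + 2*p/D)**2)
U(q, b)**2*T(6, 1) = ((2*0 + 3*(-4))**2/(-4)**2)**2*1 = ((0 - 12)**2/16)**2*1 = ((1/16)*(-12)**2)**2*1 = ((1/16)*144)**2*1 = 9**2*1 = 81*1 = 81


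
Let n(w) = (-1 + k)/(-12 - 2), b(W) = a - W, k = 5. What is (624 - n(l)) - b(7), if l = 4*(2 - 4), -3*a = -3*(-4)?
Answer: 4447/7 ≈ 635.29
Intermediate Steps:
a = -4 (a = -(-1)*(-4) = -1/3*12 = -4)
l = -8 (l = 4*(-2) = -8)
b(W) = -4 - W
n(w) = -2/7 (n(w) = (-1 + 5)/(-12 - 2) = 4/(-14) = 4*(-1/14) = -2/7)
(624 - n(l)) - b(7) = (624 - 1*(-2/7)) - (-4 - 1*7) = (624 + 2/7) - (-4 - 7) = 4370/7 - 1*(-11) = 4370/7 + 11 = 4447/7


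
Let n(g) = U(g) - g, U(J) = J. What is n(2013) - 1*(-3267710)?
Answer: 3267710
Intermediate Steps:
n(g) = 0 (n(g) = g - g = 0)
n(2013) - 1*(-3267710) = 0 - 1*(-3267710) = 0 + 3267710 = 3267710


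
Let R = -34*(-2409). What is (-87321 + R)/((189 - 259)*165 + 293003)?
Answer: -5415/281453 ≈ -0.019239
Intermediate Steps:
R = 81906
(-87321 + R)/((189 - 259)*165 + 293003) = (-87321 + 81906)/((189 - 259)*165 + 293003) = -5415/(-70*165 + 293003) = -5415/(-11550 + 293003) = -5415/281453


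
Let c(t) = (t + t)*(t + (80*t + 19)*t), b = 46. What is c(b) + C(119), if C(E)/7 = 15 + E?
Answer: 15659338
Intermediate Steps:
C(E) = 105 + 7*E (C(E) = 7*(15 + E) = 105 + 7*E)
c(t) = 2*t*(t + t*(19 + 80*t)) (c(t) = (2*t)*(t + (19 + 80*t)*t) = (2*t)*(t + t*(19 + 80*t)) = 2*t*(t + t*(19 + 80*t)))
c(b) + C(119) = 46²*(40 + 160*46) + (105 + 7*119) = 2116*(40 + 7360) + (105 + 833) = 2116*7400 + 938 = 15658400 + 938 = 15659338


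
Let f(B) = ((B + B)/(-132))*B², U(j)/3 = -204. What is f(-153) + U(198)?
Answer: 1180395/22 ≈ 53654.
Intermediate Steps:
U(j) = -612 (U(j) = 3*(-204) = -612)
f(B) = -B³/66 (f(B) = ((2*B)*(-1/132))*B² = (-B/66)*B² = -B³/66)
f(-153) + U(198) = -1/66*(-153)³ - 612 = -1/66*(-3581577) - 612 = 1193859/22 - 612 = 1180395/22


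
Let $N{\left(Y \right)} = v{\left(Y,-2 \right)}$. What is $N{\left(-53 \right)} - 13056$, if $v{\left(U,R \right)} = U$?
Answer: $-13109$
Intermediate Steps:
$N{\left(Y \right)} = Y$
$N{\left(-53 \right)} - 13056 = -53 - 13056 = -13109$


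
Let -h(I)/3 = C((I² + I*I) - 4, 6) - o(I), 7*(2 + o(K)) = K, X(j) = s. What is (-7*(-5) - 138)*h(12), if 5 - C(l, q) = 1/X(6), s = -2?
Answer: 25029/14 ≈ 1787.8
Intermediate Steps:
X(j) = -2
o(K) = -2 + K/7
C(l, q) = 11/2 (C(l, q) = 5 - 1/(-2) = 5 - 1*(-½) = 5 + ½ = 11/2)
h(I) = -45/2 + 3*I/7 (h(I) = -3*(11/2 - (-2 + I/7)) = -3*(11/2 + (2 - I/7)) = -3*(15/2 - I/7) = -45/2 + 3*I/7)
(-7*(-5) - 138)*h(12) = (-7*(-5) - 138)*(-45/2 + (3/7)*12) = (35 - 138)*(-45/2 + 36/7) = -103*(-243/14) = 25029/14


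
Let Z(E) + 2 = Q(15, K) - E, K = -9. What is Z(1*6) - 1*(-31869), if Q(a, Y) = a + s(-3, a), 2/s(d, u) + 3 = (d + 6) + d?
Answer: 95626/3 ≈ 31875.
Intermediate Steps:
s(d, u) = 2/(3 + 2*d) (s(d, u) = 2/(-3 + ((d + 6) + d)) = 2/(-3 + ((6 + d) + d)) = 2/(-3 + (6 + 2*d)) = 2/(3 + 2*d))
Q(a, Y) = -⅔ + a (Q(a, Y) = a + 2/(3 + 2*(-3)) = a + 2/(3 - 6) = a + 2/(-3) = a + 2*(-⅓) = a - ⅔ = -⅔ + a)
Z(E) = 37/3 - E (Z(E) = -2 + ((-⅔ + 15) - E) = -2 + (43/3 - E) = 37/3 - E)
Z(1*6) - 1*(-31869) = (37/3 - 6) - 1*(-31869) = (37/3 - 1*6) + 31869 = (37/3 - 6) + 31869 = 19/3 + 31869 = 95626/3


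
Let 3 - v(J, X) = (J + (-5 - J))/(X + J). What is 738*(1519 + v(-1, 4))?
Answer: 1124466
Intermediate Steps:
v(J, X) = 3 + 5/(J + X) (v(J, X) = 3 - (J + (-5 - J))/(X + J) = 3 - (-5)/(J + X) = 3 + 5/(J + X))
738*(1519 + v(-1, 4)) = 738*(1519 + (5 + 3*(-1) + 3*4)/(-1 + 4)) = 738*(1519 + (5 - 3 + 12)/3) = 738*(1519 + (⅓)*14) = 738*(1519 + 14/3) = 738*(4571/3) = 1124466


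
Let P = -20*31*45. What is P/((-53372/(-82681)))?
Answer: -576699975/13343 ≈ -43221.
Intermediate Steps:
P = -27900 (P = -620*45 = -27900)
P/((-53372/(-82681))) = -27900/((-53372/(-82681))) = -27900/((-53372*(-1/82681))) = -27900/53372/82681 = -27900*82681/53372 = -576699975/13343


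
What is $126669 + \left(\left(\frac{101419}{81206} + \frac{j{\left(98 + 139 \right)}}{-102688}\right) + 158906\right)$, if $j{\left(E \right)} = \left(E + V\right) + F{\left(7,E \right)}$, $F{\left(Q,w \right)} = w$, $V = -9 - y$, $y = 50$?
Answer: $\frac{1190693265143691}{4169440864} \approx 2.8558 \cdot 10^{5}$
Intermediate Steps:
$V = -59$ ($V = -9 - 50 = -59$)
$j{\left(E \right)} = -59 + 2 E$ ($j{\left(E \right)} = \left(E - 59\right) + E = \left(-59 + E\right) + E = -59 + 2 E$)
$126669 + \left(\left(\frac{101419}{81206} + \frac{j{\left(98 + 139 \right)}}{-102688}\right) + 158906\right) = 126669 + \left(\left(\frac{101419}{81206} + \frac{-59 + 2 \left(98 + 139\right)}{-102688}\right) + 158906\right) = 126669 + \left(\left(101419 \cdot \frac{1}{81206} + \left(-59 + 2 \cdot 237\right) \left(- \frac{1}{102688}\right)\right) + 158906\right) = 126669 + \left(\left(\frac{101419}{81206} + \left(-59 + 474\right) \left(- \frac{1}{102688}\right)\right) + 158906\right) = 126669 + \left(\left(\frac{101419}{81206} + 415 \left(- \frac{1}{102688}\right)\right) + 158906\right) = 126669 + \left(\left(\frac{101419}{81206} - \frac{415}{102688}\right) + 158906\right) = 126669 + \left(\frac{5190406891}{4169440864} + 158906\right) = 126669 + \frac{662554360341675}{4169440864} = \frac{1190693265143691}{4169440864}$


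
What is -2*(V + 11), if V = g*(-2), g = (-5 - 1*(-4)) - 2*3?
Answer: -50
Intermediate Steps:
g = -7 (g = (-5 + 4) - 6 = -1 - 6 = -7)
V = 14 (V = -7*(-2) = 14)
-2*(V + 11) = -2*(14 + 11) = -2*25 = -50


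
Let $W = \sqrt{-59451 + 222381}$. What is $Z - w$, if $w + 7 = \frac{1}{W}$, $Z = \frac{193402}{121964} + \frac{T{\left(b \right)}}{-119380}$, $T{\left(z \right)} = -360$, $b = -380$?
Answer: $\frac{3126316851}{364001558} - \frac{\sqrt{162930}}{162930} \approx 8.5863$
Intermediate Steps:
$Z = \frac{578305945}{364001558}$ ($Z = \frac{193402}{121964} - \frac{360}{-119380} = 193402 \cdot \frac{1}{121964} - - \frac{18}{5969} = \frac{96701}{60982} + \frac{18}{5969} = \frac{578305945}{364001558} \approx 1.5887$)
$W = \sqrt{162930} \approx 403.65$
$w = -7 + \frac{\sqrt{162930}}{162930}$ ($w = -7 + \frac{1}{\sqrt{162930}} = -7 + \frac{\sqrt{162930}}{162930} \approx -6.9975$)
$Z - w = \frac{578305945}{364001558} - \left(-7 + \frac{\sqrt{162930}}{162930}\right) = \frac{578305945}{364001558} + \left(7 - \frac{\sqrt{162930}}{162930}\right) = \frac{3126316851}{364001558} - \frac{\sqrt{162930}}{162930}$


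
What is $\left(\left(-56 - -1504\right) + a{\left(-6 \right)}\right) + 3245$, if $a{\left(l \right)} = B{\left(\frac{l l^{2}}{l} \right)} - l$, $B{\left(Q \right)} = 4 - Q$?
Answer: $4667$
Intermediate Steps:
$a{\left(l \right)} = 4 - l - l^{2}$ ($a{\left(l \right)} = \left(4 - \frac{l l^{2}}{l}\right) - l = \left(4 - \frac{l^{3}}{l}\right) - l = \left(4 - l^{2}\right) - l = 4 - l - l^{2}$)
$\left(\left(-56 - -1504\right) + a{\left(-6 \right)}\right) + 3245 = \left(\left(-56 - -1504\right) - 26\right) + 3245 = \left(\left(-56 + 1504\right) + \left(4 + 6 - 36\right)\right) + 3245 = \left(1448 + \left(4 + 6 - 36\right)\right) + 3245 = \left(1448 - 26\right) + 3245 = 1422 + 3245 = 4667$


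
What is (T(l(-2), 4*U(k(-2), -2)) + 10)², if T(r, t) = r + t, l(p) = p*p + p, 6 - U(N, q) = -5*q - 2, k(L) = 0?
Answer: 16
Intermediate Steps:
U(N, q) = 8 + 5*q (U(N, q) = 6 - (-5*q - 2) = 6 - (-2 - 5*q) = 6 + (2 + 5*q) = 8 + 5*q)
l(p) = p + p² (l(p) = p² + p = p + p²)
(T(l(-2), 4*U(k(-2), -2)) + 10)² = ((-2*(1 - 2) + 4*(8 + 5*(-2))) + 10)² = ((-2*(-1) + 4*(8 - 10)) + 10)² = ((2 + 4*(-2)) + 10)² = ((2 - 8) + 10)² = (-6 + 10)² = 4² = 16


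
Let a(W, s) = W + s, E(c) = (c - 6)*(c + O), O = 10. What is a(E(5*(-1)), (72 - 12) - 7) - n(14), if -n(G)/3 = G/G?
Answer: 1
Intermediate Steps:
E(c) = (-6 + c)*(10 + c) (E(c) = (c - 6)*(c + 10) = (-6 + c)*(10 + c))
n(G) = -3 (n(G) = -3*G/G = -3*1 = -3)
a(E(5*(-1)), (72 - 12) - 7) - n(14) = ((-60 + (5*(-1))² + 4*(5*(-1))) + ((72 - 12) - 7)) - 1*(-3) = ((-60 + (-5)² + 4*(-5)) + (60 - 7)) + 3 = ((-60 + 25 - 20) + 53) + 3 = (-55 + 53) + 3 = -2 + 3 = 1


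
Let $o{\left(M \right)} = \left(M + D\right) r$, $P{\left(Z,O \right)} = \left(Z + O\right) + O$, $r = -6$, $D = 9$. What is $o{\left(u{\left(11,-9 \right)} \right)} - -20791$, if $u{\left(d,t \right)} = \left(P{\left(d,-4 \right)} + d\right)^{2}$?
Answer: $19561$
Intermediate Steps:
$P{\left(Z,O \right)} = Z + 2 O$ ($P{\left(Z,O \right)} = \left(O + Z\right) + O = Z + 2 O$)
$u{\left(d,t \right)} = \left(-8 + 2 d\right)^{2}$ ($u{\left(d,t \right)} = \left(\left(d + 2 \left(-4\right)\right) + d\right)^{2} = \left(\left(d - 8\right) + d\right)^{2} = \left(\left(-8 + d\right) + d\right)^{2} = \left(-8 + 2 d\right)^{2}$)
$o{\left(M \right)} = -54 - 6 M$ ($o{\left(M \right)} = \left(M + 9\right) \left(-6\right) = \left(9 + M\right) \left(-6\right) = -54 - 6 M$)
$o{\left(u{\left(11,-9 \right)} \right)} - -20791 = \left(-54 - 6 \cdot 4 \left(-4 + 11\right)^{2}\right) - -20791 = \left(-54 - 6 \cdot 4 \cdot 7^{2}\right) + 20791 = \left(-54 - 6 \cdot 4 \cdot 49\right) + 20791 = \left(-54 - 1176\right) + 20791 = -1230 + 20791 = 19561$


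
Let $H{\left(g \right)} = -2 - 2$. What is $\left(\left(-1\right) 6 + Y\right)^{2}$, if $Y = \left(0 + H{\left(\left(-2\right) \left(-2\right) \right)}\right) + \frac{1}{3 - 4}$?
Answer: $121$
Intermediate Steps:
$H{\left(g \right)} = -4$
$Y = -5$ ($Y = \left(0 - 4\right) + \frac{1}{3 - 4} = -4 + \frac{1}{-1} = -4 - 1 = -5$)
$\left(\left(-1\right) 6 + Y\right)^{2} = \left(\left(-1\right) 6 - 5\right)^{2} = \left(-6 - 5\right)^{2} = \left(-11\right)^{2} = 121$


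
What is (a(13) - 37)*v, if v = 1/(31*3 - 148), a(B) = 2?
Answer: 7/11 ≈ 0.63636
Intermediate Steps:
v = -1/55 (v = 1/(93 - 148) = 1/(-55) = -1/55 ≈ -0.018182)
(a(13) - 37)*v = (2 - 37)*(-1/55) = -35*(-1/55) = 7/11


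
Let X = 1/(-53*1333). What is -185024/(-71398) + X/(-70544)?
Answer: 461067139072371/177918927236144 ≈ 2.5914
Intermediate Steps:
X = -1/70649 (X = 1/(-70649) = -1/70649 ≈ -1.4154e-5)
-185024/(-71398) + X/(-70544) = -185024/(-71398) - 1/70649/(-70544) = -185024*(-1/71398) - 1/70649*(-1/70544) = 92512/35699 + 1/4983863056 = 461067139072371/177918927236144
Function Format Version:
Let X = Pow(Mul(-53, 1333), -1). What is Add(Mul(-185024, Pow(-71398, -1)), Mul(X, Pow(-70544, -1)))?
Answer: Rational(461067139072371, 177918927236144) ≈ 2.5914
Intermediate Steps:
X = Rational(-1, 70649) (X = Pow(-70649, -1) = Rational(-1, 70649) ≈ -1.4154e-5)
Add(Mul(-185024, Pow(-71398, -1)), Mul(X, Pow(-70544, -1))) = Add(Mul(-185024, Pow(-71398, -1)), Mul(Rational(-1, 70649), Pow(-70544, -1))) = Add(Mul(-185024, Rational(-1, 71398)), Mul(Rational(-1, 70649), Rational(-1, 70544))) = Add(Rational(92512, 35699), Rational(1, 4983863056)) = Rational(461067139072371, 177918927236144)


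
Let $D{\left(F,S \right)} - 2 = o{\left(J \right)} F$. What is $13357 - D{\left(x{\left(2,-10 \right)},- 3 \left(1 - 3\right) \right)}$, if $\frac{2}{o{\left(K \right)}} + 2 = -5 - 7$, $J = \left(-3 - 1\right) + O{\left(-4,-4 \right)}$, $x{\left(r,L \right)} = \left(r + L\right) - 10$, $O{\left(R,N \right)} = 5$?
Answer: $\frac{93467}{7} \approx 13352.0$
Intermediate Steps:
$x{\left(r,L \right)} = -10 + L + r$ ($x{\left(r,L \right)} = \left(L + r\right) - 10 = -10 + L + r$)
$J = 1$ ($J = \left(-3 - 1\right) + 5 = -4 + 5 = 1$)
$o{\left(K \right)} = - \frac{1}{7}$ ($o{\left(K \right)} = \frac{2}{-2 - 12} = \frac{2}{-14} = 2 \left(- \frac{1}{14}\right) = - \frac{1}{7}$)
$D{\left(F,S \right)} = 2 - \frac{F}{7}$
$13357 - D{\left(x{\left(2,-10 \right)},- 3 \left(1 - 3\right) \right)} = 13357 - \left(2 - \frac{-10 - 10 + 2}{7}\right) = 13357 - \left(2 - - \frac{18}{7}\right) = 13357 - \left(2 + \frac{18}{7}\right) = 13357 - \frac{32}{7} = \frac{93467}{7}$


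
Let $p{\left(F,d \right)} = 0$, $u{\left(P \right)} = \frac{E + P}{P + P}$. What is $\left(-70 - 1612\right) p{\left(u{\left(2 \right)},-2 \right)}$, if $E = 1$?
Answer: $0$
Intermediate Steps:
$u{\left(P \right)} = \frac{1 + P}{2 P}$ ($u{\left(P \right)} = \frac{1 + P}{P + P} = \frac{1 + P}{2 P}$)
$\left(-70 - 1612\right) p{\left(u{\left(2 \right)},-2 \right)} = \left(-70 - 1612\right) 0 = \left(-1682\right) 0 = 0$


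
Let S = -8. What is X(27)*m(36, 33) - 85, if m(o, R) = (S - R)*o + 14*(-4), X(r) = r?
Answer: -41449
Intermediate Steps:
m(o, R) = -56 + o*(-8 - R) (m(o, R) = (-8 - R)*o + 14*(-4) = o*(-8 - R) - 56 = -56 + o*(-8 - R))
X(27)*m(36, 33) - 85 = 27*(-56 - 8*36 - 1*33*36) - 85 = 27*(-56 - 288 - 1188) - 85 = 27*(-1532) - 85 = -41364 - 85 = -41449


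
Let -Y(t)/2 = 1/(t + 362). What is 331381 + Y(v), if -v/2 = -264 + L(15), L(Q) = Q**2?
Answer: 72903819/220 ≈ 3.3138e+5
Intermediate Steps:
v = 78 (v = -2*(-264 + 15**2) = -2*(-264 + 225) = -2*(-39) = 78)
Y(t) = -2/(362 + t) (Y(t) = -2/(t + 362) = -2/(362 + t))
331381 + Y(v) = 331381 - 2/(362 + 78) = 331381 - 2/440 = 331381 - 2*1/440 = 331381 - 1/220 = 72903819/220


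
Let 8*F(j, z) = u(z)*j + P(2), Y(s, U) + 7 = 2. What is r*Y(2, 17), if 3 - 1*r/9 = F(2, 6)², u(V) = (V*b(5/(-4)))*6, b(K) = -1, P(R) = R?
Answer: 52965/16 ≈ 3310.3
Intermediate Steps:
u(V) = -6*V (u(V) = (V*(-1))*6 = -V*6 = -6*V)
Y(s, U) = -5 (Y(s, U) = -7 + 2 = -5)
F(j, z) = ¼ - 3*j*z/4 (F(j, z) = ((-6*z)*j + 2)/8 = (-6*j*z + 2)/8 = (2 - 6*j*z)/8 = ¼ - 3*j*z/4)
r = -10593/16 (r = 27 - 9*(¼ - ¾*2*6)² = 27 - 9*(¼ - 9)² = 27 - 9*(-35/4)² = 27 - 9*1225/16 = 27 - 11025/16 = -10593/16 ≈ -662.06)
r*Y(2, 17) = -10593/16*(-5) = 52965/16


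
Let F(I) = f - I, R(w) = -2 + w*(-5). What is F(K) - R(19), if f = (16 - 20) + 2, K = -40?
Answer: 135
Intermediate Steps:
R(w) = -2 - 5*w
f = -2 (f = -4 + 2 = -2)
F(I) = -2 - I
F(K) - R(19) = (-2 - 1*(-40)) - (-2 - 5*19) = (-2 + 40) - (-2 - 95) = 38 - 1*(-97) = 38 + 97 = 135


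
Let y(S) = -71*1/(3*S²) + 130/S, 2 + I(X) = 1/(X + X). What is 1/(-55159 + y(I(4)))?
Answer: -675/37283669 ≈ -1.8104e-5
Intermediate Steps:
I(X) = -2 + 1/(2*X) (I(X) = -2 + 1/(X + X) = -2 + 1/(2*X))
y(S) = 130/S - 71/(3*S²) (y(S) = -71*1/(3*S²) + 130/S = -71/(3*S²) + 130/S = 130/S - 71/(3*S²))
1/(-55159 + y(I(4))) = 1/(-55159 + (-71 + 390*(-2 + (½)/4))/(3*(-2 + (½)/4)²)) = 1/(-55159 + (-71 + 390*(-2 + (½)*(¼)))/(3*(-2 + (½)*(¼))²)) = 1/(-55159 + (-71 + 390*(-2 + ⅛))/(3*(-2 + ⅛)²)) = 1/(-55159 + (-71 + 390*(-15/8))/(3*(-15/8)²)) = 1/(-55159 + (⅓)*(64/225)*(-71 - 2925/4)) = 1/(-55159 + (⅓)*(64/225)*(-3209/4)) = 1/(-55159 - 51344/675) = 1/(-37283669/675) = -675/37283669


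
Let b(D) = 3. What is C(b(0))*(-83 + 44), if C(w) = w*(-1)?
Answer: 117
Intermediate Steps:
C(w) = -w
C(b(0))*(-83 + 44) = (-1*3)*(-83 + 44) = -3*(-39) = 117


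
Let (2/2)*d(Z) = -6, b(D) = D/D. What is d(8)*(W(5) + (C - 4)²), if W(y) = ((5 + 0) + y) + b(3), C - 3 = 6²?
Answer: -7416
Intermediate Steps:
b(D) = 1
d(Z) = -6
C = 39 (C = 3 + 6² = 3 + 36 = 39)
W(y) = 6 + y (W(y) = ((5 + 0) + y) + 1 = (5 + y) + 1 = 6 + y)
d(8)*(W(5) + (C - 4)²) = -6*((6 + 5) + (39 - 4)²) = -6*(11 + 35²) = -6*(11 + 1225) = -6*1236 = -7416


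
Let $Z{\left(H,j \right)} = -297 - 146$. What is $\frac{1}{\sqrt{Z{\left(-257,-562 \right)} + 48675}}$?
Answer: $\frac{\sqrt{12058}}{24116} \approx 0.0045534$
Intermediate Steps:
$Z{\left(H,j \right)} = -443$
$\frac{1}{\sqrt{Z{\left(-257,-562 \right)} + 48675}} = \frac{1}{\sqrt{-443 + 48675}} = \frac{1}{\sqrt{48232}} = \frac{1}{2 \sqrt{12058}} = \frac{\sqrt{12058}}{24116}$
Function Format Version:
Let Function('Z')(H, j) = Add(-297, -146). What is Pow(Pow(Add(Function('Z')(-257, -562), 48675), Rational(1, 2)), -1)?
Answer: Mul(Rational(1, 24116), Pow(12058, Rational(1, 2))) ≈ 0.0045534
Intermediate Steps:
Function('Z')(H, j) = -443
Pow(Pow(Add(Function('Z')(-257, -562), 48675), Rational(1, 2)), -1) = Pow(Pow(Add(-443, 48675), Rational(1, 2)), -1) = Pow(Pow(48232, Rational(1, 2)), -1) = Pow(Mul(2, Pow(12058, Rational(1, 2))), -1) = Mul(Rational(1, 24116), Pow(12058, Rational(1, 2)))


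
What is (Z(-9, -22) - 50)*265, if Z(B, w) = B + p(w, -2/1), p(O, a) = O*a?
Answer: -3975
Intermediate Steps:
Z(B, w) = B - 2*w (Z(B, w) = B + w*(-2/1) = B + w*(-2*1) = B + w*(-2) = B - 2*w)
(Z(-9, -22) - 50)*265 = ((-9 - 2*(-22)) - 50)*265 = ((-9 + 44) - 50)*265 = (35 - 50)*265 = -15*265 = -3975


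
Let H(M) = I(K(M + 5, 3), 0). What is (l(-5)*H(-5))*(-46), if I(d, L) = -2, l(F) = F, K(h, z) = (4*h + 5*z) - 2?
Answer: -460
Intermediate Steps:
K(h, z) = -2 + 4*h + 5*z
H(M) = -2
(l(-5)*H(-5))*(-46) = -5*(-2)*(-46) = 10*(-46) = -460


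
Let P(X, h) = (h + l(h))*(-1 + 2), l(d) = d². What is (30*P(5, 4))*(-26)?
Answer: -15600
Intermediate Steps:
P(X, h) = h + h² (P(X, h) = (h + h²)*(-1 + 2) = (h + h²)*1 = h + h²)
(30*P(5, 4))*(-26) = (30*(4*(1 + 4)))*(-26) = (30*(4*5))*(-26) = (30*20)*(-26) = 600*(-26) = -15600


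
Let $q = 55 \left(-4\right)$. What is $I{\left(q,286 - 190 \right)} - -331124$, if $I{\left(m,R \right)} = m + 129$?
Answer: $331033$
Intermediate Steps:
$q = -220$
$I{\left(m,R \right)} = 129 + m$
$I{\left(q,286 - 190 \right)} - -331124 = \left(129 - 220\right) - -331124 = -91 + 331124 = 331033$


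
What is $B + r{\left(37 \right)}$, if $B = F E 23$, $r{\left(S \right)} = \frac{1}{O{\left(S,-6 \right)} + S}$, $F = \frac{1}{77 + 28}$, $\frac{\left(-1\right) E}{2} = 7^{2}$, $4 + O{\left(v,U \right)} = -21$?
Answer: $- \frac{1283}{60} \approx -21.383$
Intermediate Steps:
$O{\left(v,U \right)} = -25$ ($O{\left(v,U \right)} = -4 - 21 = -25$)
$E = -98$ ($E = - 2 \cdot 7^{2} = \left(-2\right) 49 = -98$)
$F = \frac{1}{105} \approx 0.0095238$
$r{\left(S \right)} = \frac{1}{-25 + S}$
$B = - \frac{322}{15}$ ($B = \frac{1}{105} \left(-98\right) 23 = \left(- \frac{14}{15}\right) 23 = - \frac{322}{15} \approx -21.467$)
$B + r{\left(37 \right)} = - \frac{322}{15} + \frac{1}{-25 + 37} = - \frac{322}{15} + \frac{1}{12} = - \frac{1283}{60}$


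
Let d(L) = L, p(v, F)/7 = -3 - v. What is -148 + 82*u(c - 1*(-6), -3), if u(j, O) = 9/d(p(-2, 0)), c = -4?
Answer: -1774/7 ≈ -253.43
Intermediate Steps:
p(v, F) = -21 - 7*v (p(v, F) = 7*(-3 - v) = -21 - 7*v)
u(j, O) = -9/7 (u(j, O) = 9/(-21 - 7*(-2)) = 9/(-21 + 14) = 9/(-7) = 9*(-⅐) = -9/7)
-148 + 82*u(c - 1*(-6), -3) = -148 + 82*(-9/7) = -148 - 738/7 = -1774/7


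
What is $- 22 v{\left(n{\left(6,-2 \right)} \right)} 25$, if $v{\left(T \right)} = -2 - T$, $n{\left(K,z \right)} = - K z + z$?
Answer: $6600$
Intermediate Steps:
$n{\left(K,z \right)} = z - K z$ ($n{\left(K,z \right)} = - K z + z = z - K z$)
$- 22 v{\left(n{\left(6,-2 \right)} \right)} 25 = - 22 \left(-2 - - 2 \left(1 - 6\right)\right) 25 = - 22 \left(-2 - \left(-2\right) \left(-5\right)\right) 25 = - 22 \left(-2 - 10\right) 25 = \left(-22\right) \left(-12\right) 25 = 264 \cdot 25 = 6600$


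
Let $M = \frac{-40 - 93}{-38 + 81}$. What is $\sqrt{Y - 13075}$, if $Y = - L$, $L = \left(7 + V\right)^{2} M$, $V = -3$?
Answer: $\frac{3 i \sqrt{2676019}}{43} \approx 114.13 i$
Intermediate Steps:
$M = - \frac{133}{43} \approx -3.093$
$L = - \frac{2128}{43}$ ($L = \left(7 - 3\right)^{2} \left(- \frac{133}{43}\right) = 4^{2} \left(- \frac{133}{43}\right) = 16 \left(- \frac{133}{43}\right) = - \frac{2128}{43} \approx -49.488$)
$Y = \frac{2128}{43}$ ($Y = \left(-1\right) \left(- \frac{2128}{43}\right) = \frac{2128}{43} \approx 49.488$)
$\sqrt{Y - 13075} = \sqrt{\frac{2128}{43} - 13075} = \sqrt{- \frac{560097}{43}} = \frac{3 i \sqrt{2676019}}{43}$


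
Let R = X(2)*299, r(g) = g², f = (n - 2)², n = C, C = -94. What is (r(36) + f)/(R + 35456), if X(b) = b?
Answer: 584/2003 ≈ 0.29156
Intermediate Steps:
n = -94
f = 9216 (f = (-94 - 2)² = (-96)² = 9216)
R = 598 (R = 2*299 = 598)
(r(36) + f)/(R + 35456) = (36² + 9216)/(598 + 35456) = (1296 + 9216)/36054 = 10512*(1/36054) = 584/2003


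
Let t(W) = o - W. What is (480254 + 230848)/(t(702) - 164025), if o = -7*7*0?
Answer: -237034/54909 ≈ -4.3168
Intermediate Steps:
o = 0 (o = -49*0 = 0)
t(W) = -W (t(W) = 0 - W = -W)
(480254 + 230848)/(t(702) - 164025) = (480254 + 230848)/(-1*702 - 164025) = 711102/(-702 - 164025) = 711102/(-164727) = 711102*(-1/164727) = -237034/54909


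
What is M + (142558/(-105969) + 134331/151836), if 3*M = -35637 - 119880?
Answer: -278030735840075/5363303028 ≈ -51839.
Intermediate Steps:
M = -51839 (M = (-35637 - 119880)/3 = (⅓)*(-155517) = -51839)
M + (142558/(-105969) + 134331/151836) = -51839 + (142558/(-105969) + 134331/151836) = -51839 + (142558*(-1/105969) + 134331*(1/151836)) = -51839 + (-142558/105969 + 44777/50612) = -51839 - 2470171583/5363303028 = -278030735840075/5363303028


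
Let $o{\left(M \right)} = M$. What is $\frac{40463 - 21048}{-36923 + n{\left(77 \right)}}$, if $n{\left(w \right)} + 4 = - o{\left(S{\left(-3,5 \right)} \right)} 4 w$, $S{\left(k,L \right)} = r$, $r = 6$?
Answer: $- \frac{353}{705} \approx -0.50071$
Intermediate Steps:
$S{\left(k,L \right)} = 6$
$n{\left(w \right)} = -4 - 24 w$ ($n{\left(w \right)} = -4 - 6 \cdot 4 w = -4 - 24 w$)
$\frac{40463 - 21048}{-36923 + n{\left(77 \right)}} = \frac{40463 - 21048}{-36923 - 1852} = \frac{19415}{-36923 - 1852} = \frac{19415}{-38775} = 19415 \left(- \frac{1}{38775}\right) = - \frac{353}{705}$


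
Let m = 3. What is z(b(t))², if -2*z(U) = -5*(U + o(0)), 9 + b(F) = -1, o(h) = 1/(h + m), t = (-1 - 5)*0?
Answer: 21025/36 ≈ 584.03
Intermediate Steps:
t = 0 (t = -6*0 = 0)
o(h) = 1/(3 + h) (o(h) = 1/(h + 3) = 1/(3 + h))
b(F) = -10 (b(F) = -9 - 1 = -10)
z(U) = ⅚ + 5*U/2 (z(U) = -(-5)*(U + 1/(3 + 0))/2 = -(-5)*(U + 1/3)/2 = -(-5)*(U + ⅓)/2 = -(-5)*(⅓ + U)/2 = -(-5/3 - 5*U)/2 = ⅚ + 5*U/2)
z(b(t))² = (⅚ + (5/2)*(-10))² = (⅚ - 25)² = (-145/6)² = 21025/36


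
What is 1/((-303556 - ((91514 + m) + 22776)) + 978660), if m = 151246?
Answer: 1/409568 ≈ 2.4416e-6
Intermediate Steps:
1/((-303556 - ((91514 + m) + 22776)) + 978660) = 1/((-303556 - ((91514 + 151246) + 22776)) + 978660) = 1/((-303556 - (242760 + 22776)) + 978660) = 1/((-303556 - 1*265536) + 978660) = 1/((-303556 - 265536) + 978660) = 1/(-569092 + 978660) = 1/409568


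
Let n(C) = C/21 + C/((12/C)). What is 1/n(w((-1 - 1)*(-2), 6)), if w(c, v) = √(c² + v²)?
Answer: 49/211 - 14*√13/2743 ≈ 0.21383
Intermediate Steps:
n(C) = C²/12 + C/21 (n(C) = C*(1/21) + C*(C/12) = C/21 + C²/12 = C²/12 + C/21)
1/n(w((-1 - 1)*(-2), 6)) = 1/(√(((-1 - 1)*(-2))² + 6²)*(4 + 7*√(((-1 - 1)*(-2))² + 6²))/84) = 1/(√((-2*(-2))² + 36)*(4 + 7*√((-2*(-2))² + 36))/84) = 1/(√(4² + 36)*(4 + 7*√(4² + 36))/84) = 1/(√(16 + 36)*(4 + 7*√(16 + 36))/84) = 1/(√52*(4 + 7*√52)/84) = 1/((2*√13)*(4 + 7*(2*√13))/84) = 1/((2*√13)*(4 + 14*√13)/84) = 1/(√13*(4 + 14*√13)/42) = 42*√13/(13*(4 + 14*√13))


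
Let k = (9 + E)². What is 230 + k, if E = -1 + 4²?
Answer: 806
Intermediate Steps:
E = 15 (E = -1 + 16 = 15)
k = 576 (k = (9 + 15)² = 24² = 576)
230 + k = 230 + 576 = 806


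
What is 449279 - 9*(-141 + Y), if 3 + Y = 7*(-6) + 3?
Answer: 450926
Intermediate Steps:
Y = -42 (Y = -3 + (7*(-6) + 3) = -3 + (-42 + 3) = -3 - 39 = -42)
449279 - 9*(-141 + Y) = 449279 - 9*(-141 - 42) = 449279 - 9*(-183) = 449279 - 1*(-1647) = 449279 + 1647 = 450926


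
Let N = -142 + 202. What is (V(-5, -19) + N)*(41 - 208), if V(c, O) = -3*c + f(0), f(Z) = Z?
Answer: -12525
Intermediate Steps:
N = 60
V(c, O) = -3*c (V(c, O) = -3*c + 0 = -3*c)
(V(-5, -19) + N)*(41 - 208) = (-3*(-5) + 60)*(41 - 208) = (15 + 60)*(-167) = 75*(-167) = -12525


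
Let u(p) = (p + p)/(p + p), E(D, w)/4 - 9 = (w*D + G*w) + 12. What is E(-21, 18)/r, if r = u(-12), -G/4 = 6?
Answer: -3156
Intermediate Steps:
G = -24 (G = -4*6 = -24)
E(D, w) = 84 - 96*w + 4*D*w (E(D, w) = 36 + 4*((w*D - 24*w) + 12) = 36 + 4*((D*w - 24*w) + 12) = 36 + 4*((-24*w + D*w) + 12) = 36 + 4*(12 - 24*w + D*w) = 36 + (48 - 96*w + 4*D*w) = 84 - 96*w + 4*D*w)
u(p) = 1 (u(p) = (2*p)/((2*p)) = (2*p)*(1/(2*p)) = 1)
r = 1
E(-21, 18)/r = (84 - 96*18 + 4*(-21)*18)/1 = (84 - 1728 - 1512)*1 = -3156*1 = -3156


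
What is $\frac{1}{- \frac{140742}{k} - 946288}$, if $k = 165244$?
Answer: $- \frac{82622}{78184277507} \approx -1.0568 \cdot 10^{-6}$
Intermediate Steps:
$\frac{1}{- \frac{140742}{k} - 946288} = \frac{1}{- \frac{140742}{165244} - 946288} = \frac{1}{\left(-140742\right) \frac{1}{165244} - 946288} = \frac{1}{- \frac{70371}{82622} - 946288} = \frac{1}{- \frac{78184277507}{82622}} = - \frac{82622}{78184277507}$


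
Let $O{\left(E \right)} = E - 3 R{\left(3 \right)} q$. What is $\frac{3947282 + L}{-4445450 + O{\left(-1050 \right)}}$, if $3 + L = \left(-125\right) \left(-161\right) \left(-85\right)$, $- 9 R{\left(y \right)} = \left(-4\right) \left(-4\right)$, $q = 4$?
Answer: $- \frac{1118327}{2233925} \approx -0.50061$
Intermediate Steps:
$R{\left(y \right)} = - \frac{16}{9}$ ($R{\left(y \right)} = - \frac{\left(-4\right) \left(-4\right)}{9} = \left(- \frac{1}{9}\right) 16 = - \frac{16}{9}$)
$O{\left(E \right)} = \frac{64 E}{3}$ ($O{\left(E \right)} = E \left(-3\right) \left(- \frac{16}{9}\right) 4 = E \frac{16}{3} \cdot 4 = E \frac{64}{3} = \frac{64 E}{3}$)
$L = -1710628$ ($L = -3 + \left(-125\right) \left(-161\right) \left(-85\right) = -3 + 20125 \left(-85\right) = -3 - 1710625 = -1710628$)
$\frac{3947282 + L}{-4445450 + O{\left(-1050 \right)}} = \frac{3947282 - 1710628}{-4445450 + \frac{64}{3} \left(-1050\right)} = \frac{2236654}{-4445450 - 22400} = \frac{2236654}{-4467850} = 2236654 \left(- \frac{1}{4467850}\right) = - \frac{1118327}{2233925}$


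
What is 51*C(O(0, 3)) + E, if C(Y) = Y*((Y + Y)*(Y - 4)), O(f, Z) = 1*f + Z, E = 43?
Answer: -875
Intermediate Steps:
O(f, Z) = Z + f (O(f, Z) = f + Z = Z + f)
C(Y) = 2*Y²*(-4 + Y) (C(Y) = Y*((2*Y)*(-4 + Y)) = Y*(2*Y*(-4 + Y)) = 2*Y²*(-4 + Y))
51*C(O(0, 3)) + E = 51*(2*(3 + 0)²*(-4 + (3 + 0))) + 43 = 51*(2*3²*(-4 + 3)) + 43 = 51*(2*9*(-1)) + 43 = 51*(-18) + 43 = -918 + 43 = -875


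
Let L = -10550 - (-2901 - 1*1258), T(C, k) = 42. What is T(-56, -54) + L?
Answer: -6349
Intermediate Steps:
L = -6391 (L = -10550 - (-2901 - 1258) = -10550 - 1*(-4159) = -10550 + 4159 = -6391)
T(-56, -54) + L = 42 - 6391 = -6349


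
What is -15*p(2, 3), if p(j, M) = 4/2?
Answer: -30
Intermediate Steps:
p(j, M) = 2 (p(j, M) = 4*(½) = 2)
-15*p(2, 3) = -15*2 = -30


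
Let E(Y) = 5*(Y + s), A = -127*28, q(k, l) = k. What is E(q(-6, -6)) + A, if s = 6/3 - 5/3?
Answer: -10753/3 ≈ -3584.3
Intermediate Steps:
A = -3556
s = ⅓ (s = 6*(⅓) - 5*⅓ = 2 - 5/3 = ⅓ ≈ 0.33333)
E(Y) = 5/3 + 5*Y (E(Y) = 5*(Y + ⅓) = 5*(⅓ + Y) = 5/3 + 5*Y)
E(q(-6, -6)) + A = (5/3 + 5*(-6)) - 3556 = (5/3 - 30) - 3556 = -85/3 - 3556 = -10753/3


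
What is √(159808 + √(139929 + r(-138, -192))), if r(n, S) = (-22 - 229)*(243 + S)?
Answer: √(159808 + 2*√31782) ≈ 400.21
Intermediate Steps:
r(n, S) = -60993 - 251*S (r(n, S) = -251*(243 + S) = -60993 - 251*S)
√(159808 + √(139929 + r(-138, -192))) = √(159808 + √(139929 + (-60993 - 251*(-192)))) = √(159808 + √(139929 + (-60993 + 48192))) = √(159808 + √(139929 - 12801)) = √(159808 + √127128) = √(159808 + 2*√31782)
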